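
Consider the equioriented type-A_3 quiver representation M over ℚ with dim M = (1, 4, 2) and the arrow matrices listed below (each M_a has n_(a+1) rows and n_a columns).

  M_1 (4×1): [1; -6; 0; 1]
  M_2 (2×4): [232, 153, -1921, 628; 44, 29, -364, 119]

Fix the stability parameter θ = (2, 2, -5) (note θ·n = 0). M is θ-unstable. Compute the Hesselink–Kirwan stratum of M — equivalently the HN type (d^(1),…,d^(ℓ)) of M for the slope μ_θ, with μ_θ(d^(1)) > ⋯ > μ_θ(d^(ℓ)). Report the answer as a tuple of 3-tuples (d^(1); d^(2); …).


Barcode: M ≅ I[1,3], I[2,2]^2, I[2,3]. HN layers by μ_θ (3 steps, strictly decreasing):
  μ^(1)=2; μ^(2)=-1/3; μ^(3)=-3/2

((0, 2, 0); (1, 1, 1); (0, 1, 1))


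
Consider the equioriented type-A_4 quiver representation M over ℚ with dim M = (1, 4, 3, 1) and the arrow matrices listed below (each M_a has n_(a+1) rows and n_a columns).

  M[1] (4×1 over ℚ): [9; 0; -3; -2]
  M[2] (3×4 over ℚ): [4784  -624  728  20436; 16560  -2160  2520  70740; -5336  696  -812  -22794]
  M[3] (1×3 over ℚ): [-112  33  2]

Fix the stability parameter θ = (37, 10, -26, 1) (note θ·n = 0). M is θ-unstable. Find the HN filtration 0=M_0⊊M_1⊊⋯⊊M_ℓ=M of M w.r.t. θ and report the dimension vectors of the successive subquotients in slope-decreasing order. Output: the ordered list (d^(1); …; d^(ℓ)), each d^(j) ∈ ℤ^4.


Interval decomposition of M: I[1,2], I[2,2]^2, I[2,3], I[3,3], I[3,4].
HN type (ℓ=5): μ^(1)=47/2; μ^(2)=10; μ^(3)=1; μ^(4)=-8; μ^(5)=-26

((1, 1, 0, 0); (0, 2, 0, 0); (0, 0, 0, 1); (0, 1, 1, 0); (0, 0, 2, 0))


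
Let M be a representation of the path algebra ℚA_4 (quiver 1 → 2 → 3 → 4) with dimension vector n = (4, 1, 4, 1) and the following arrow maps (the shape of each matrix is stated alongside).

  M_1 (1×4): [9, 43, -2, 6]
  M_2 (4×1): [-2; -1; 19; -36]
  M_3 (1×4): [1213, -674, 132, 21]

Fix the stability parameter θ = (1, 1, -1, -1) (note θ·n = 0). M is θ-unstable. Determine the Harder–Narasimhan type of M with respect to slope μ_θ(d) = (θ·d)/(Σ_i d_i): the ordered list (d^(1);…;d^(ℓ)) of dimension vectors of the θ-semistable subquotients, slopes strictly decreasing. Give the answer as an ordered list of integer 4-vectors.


Via rank(M_{q-1}∘⋯∘M_p): M ≅ I[1,1]^3, I[1,3], I[3,3]^2, I[3,4].
μ_θ-semistable layers: μ^(1)=1; μ^(2)=1/3; μ^(3)=-1

((3, 0, 0, 0); (1, 1, 1, 0); (0, 0, 3, 1))


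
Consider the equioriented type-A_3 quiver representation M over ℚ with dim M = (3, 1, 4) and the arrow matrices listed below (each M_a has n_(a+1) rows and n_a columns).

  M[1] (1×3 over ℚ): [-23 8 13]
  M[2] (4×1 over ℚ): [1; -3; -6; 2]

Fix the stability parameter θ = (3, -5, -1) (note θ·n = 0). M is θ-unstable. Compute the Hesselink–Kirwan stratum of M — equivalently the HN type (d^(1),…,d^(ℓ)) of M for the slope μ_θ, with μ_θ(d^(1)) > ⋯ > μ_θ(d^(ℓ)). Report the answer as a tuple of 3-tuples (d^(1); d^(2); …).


Barcode: M ≅ I[1,1]^2, I[1,3], I[3,3]^3. HN layers by μ_θ (2 steps, strictly decreasing):
  μ^(1)=3; μ^(2)=-1

((2, 0, 0); (1, 1, 4))


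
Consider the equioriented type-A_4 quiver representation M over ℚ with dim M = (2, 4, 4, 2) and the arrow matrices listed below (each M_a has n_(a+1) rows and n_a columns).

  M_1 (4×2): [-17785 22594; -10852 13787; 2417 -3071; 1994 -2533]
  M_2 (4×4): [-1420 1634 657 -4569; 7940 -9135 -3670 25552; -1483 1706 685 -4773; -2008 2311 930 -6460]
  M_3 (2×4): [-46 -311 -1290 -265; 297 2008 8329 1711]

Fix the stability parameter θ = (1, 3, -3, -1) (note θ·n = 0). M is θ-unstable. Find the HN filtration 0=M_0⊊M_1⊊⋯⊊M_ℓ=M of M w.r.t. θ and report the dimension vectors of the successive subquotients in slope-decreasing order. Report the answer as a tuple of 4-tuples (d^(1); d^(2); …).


Interval decomposition of M: I[1,3], I[1,4], I[2,2], I[2,3], I[3,4].
HN type (ℓ=5): μ^(1)=3; μ^(2)=1/3; μ^(3)=0; μ^(4)=-1; μ^(5)=-3

((0, 1, 0, 0); (1, 1, 1, 0); (1, 2, 2, 1); (0, 0, 0, 1); (0, 0, 1, 0))


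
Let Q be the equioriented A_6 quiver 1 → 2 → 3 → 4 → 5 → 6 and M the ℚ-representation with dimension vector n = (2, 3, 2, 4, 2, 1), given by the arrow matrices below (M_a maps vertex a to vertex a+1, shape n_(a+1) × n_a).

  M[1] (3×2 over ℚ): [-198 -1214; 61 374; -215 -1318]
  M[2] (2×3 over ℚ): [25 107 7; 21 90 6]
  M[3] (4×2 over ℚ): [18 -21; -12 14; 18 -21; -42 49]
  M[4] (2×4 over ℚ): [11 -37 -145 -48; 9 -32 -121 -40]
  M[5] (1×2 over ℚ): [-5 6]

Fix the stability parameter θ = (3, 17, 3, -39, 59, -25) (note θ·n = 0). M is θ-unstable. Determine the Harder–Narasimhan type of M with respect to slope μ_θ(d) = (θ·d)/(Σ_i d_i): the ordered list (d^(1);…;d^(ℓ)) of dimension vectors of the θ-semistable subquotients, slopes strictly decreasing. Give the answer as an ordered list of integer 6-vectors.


Via rank(M_{q-1}∘⋯∘M_p): M ≅ I[1,3], I[1,6], I[2,2], I[4,4]^2, I[4,5].
μ_θ-semistable layers: μ^(1)=59; μ^(2)=17; μ^(3)=10; μ^(4)=3; μ^(5)=-4; μ^(6)=-39

((0, 0, 0, 0, 1, 0); (0, 1, 0, 0, 1, 1); (0, 1, 1, 0, 0, 0); (1, 0, 0, 0, 0, 0); (1, 1, 1, 1, 0, 0); (0, 0, 0, 3, 0, 0))


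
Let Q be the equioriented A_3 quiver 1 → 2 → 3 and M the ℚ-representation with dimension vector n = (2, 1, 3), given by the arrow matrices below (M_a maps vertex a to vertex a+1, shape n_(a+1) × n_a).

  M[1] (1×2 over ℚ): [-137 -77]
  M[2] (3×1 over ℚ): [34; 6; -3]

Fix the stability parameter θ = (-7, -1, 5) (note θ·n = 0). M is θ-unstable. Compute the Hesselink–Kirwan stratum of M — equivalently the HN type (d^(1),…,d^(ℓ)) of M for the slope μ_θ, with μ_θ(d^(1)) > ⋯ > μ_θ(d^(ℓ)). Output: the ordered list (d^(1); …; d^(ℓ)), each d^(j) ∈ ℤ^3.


Interval decomposition of M: I[1,1], I[1,3], I[3,3]^2.
HN type (ℓ=3): μ^(1)=5; μ^(2)=-1; μ^(3)=-7

((0, 0, 3); (0, 1, 0); (2, 0, 0))


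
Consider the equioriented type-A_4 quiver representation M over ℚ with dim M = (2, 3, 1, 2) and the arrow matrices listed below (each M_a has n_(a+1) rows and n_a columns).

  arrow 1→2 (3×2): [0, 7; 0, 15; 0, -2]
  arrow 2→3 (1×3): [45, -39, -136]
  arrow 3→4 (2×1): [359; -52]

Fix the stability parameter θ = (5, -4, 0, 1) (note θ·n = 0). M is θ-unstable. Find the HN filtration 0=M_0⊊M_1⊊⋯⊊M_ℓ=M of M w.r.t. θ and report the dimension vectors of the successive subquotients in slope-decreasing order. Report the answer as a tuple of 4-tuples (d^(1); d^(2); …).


Barcode: M ≅ I[1,1], I[1,4], I[2,2]^2, I[4,4]. HN layers by μ_θ (4 steps, strictly decreasing):
  μ^(1)=5; μ^(2)=1; μ^(3)=1/3; μ^(4)=-4

((1, 0, 0, 0); (0, 0, 0, 2); (1, 1, 1, 0); (0, 2, 0, 0))


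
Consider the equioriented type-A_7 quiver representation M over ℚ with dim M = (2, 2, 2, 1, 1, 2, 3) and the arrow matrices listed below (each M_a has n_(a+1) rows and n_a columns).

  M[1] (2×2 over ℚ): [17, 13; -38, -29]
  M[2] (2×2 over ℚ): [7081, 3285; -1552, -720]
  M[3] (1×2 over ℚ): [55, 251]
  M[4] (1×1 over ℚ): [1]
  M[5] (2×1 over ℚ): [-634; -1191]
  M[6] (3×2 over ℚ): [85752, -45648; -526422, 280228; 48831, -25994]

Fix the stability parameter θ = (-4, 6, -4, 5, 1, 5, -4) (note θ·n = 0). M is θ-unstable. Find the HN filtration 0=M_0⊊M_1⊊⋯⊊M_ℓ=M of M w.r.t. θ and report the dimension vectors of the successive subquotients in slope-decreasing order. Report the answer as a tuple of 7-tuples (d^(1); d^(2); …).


Interval decomposition of M: I[1,2], I[1,6], I[3,3], I[6,7], I[7,7]^2.
HN type (ℓ=6): μ^(1)=6; μ^(2)=5; μ^(3)=3; μ^(4)=1; μ^(5)=1/2; μ^(6)=-4

((0, 1, 0, 0, 0, 0, 0); (0, 0, 0, 0, 0, 1, 0); (0, 0, 0, 1, 1, 0, 0); (0, 1, 1, 0, 0, 0, 0); (0, 0, 0, 0, 0, 1, 1); (2, 0, 1, 0, 0, 0, 2))


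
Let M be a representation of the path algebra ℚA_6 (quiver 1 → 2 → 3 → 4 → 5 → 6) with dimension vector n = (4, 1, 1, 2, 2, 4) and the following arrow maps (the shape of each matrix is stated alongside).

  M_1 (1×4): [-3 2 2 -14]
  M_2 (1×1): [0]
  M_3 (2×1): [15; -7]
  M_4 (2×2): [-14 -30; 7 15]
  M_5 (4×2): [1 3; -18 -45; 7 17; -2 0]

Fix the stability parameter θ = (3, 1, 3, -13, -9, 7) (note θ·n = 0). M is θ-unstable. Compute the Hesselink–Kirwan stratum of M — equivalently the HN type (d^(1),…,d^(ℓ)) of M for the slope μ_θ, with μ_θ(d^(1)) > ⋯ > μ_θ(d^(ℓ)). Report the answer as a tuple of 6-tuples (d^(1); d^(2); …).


Interval decomposition of M: I[1,1]^3, I[1,2], I[3,4], I[4,6], I[5,6], I[6,6]^2.
HN type (ℓ=6): μ^(1)=7; μ^(2)=3; μ^(3)=2; μ^(4)=-5; μ^(5)=-9; μ^(6)=-13

((0, 0, 0, 0, 0, 4); (3, 0, 0, 0, 0, 0); (1, 1, 0, 0, 0, 0); (0, 0, 1, 1, 0, 0); (0, 0, 0, 0, 2, 0); (0, 0, 0, 1, 0, 0))


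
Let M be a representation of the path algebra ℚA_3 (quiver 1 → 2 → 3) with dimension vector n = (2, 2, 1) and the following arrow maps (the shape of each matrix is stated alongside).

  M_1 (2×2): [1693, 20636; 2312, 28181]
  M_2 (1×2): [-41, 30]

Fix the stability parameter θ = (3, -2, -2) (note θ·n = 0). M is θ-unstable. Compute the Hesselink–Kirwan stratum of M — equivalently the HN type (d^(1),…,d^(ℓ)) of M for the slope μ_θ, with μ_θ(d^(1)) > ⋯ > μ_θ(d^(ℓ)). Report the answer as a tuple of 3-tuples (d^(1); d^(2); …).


Via rank(M_{q-1}∘⋯∘M_p): M ≅ I[1,2], I[1,3].
μ_θ-semistable layers: μ^(1)=1/2; μ^(2)=-1/3

((1, 1, 0); (1, 1, 1))


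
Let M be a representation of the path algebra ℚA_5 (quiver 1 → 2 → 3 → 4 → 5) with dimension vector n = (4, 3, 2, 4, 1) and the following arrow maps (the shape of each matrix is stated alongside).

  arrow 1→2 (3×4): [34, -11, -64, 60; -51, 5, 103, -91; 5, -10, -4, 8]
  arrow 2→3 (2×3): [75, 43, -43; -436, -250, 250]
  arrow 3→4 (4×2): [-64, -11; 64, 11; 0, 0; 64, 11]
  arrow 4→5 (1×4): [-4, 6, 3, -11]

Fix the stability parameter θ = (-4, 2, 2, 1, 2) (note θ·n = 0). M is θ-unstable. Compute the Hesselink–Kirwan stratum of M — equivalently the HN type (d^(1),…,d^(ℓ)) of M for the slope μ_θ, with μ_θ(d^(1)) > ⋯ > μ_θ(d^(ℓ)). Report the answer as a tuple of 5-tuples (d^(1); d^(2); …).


Via rank(M_{q-1}∘⋯∘M_p): M ≅ I[1,1], I[1,2], I[1,3], I[1,5], I[4,4]^3.
μ_θ-semistable layers: μ^(1)=2; μ^(2)=5/3; μ^(3)=1; μ^(4)=-4

((0, 2, 1, 0, 1); (0, 1, 1, 1, 0); (0, 0, 0, 3, 0); (4, 0, 0, 0, 0))


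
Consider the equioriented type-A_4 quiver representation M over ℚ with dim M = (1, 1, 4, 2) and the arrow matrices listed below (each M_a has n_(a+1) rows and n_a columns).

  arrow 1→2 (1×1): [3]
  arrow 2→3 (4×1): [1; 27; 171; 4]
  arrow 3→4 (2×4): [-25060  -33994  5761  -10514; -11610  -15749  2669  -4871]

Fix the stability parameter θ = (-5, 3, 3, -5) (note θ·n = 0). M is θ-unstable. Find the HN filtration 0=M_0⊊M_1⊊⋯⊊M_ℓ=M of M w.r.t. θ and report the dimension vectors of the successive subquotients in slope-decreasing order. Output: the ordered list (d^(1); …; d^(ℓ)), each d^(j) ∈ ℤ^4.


Via rank(M_{q-1}∘⋯∘M_p): M ≅ I[1,4], I[3,3]^2, I[3,4].
μ_θ-semistable layers: μ^(1)=3; μ^(2)=1/3; μ^(3)=-1; μ^(4)=-5

((0, 0, 2, 0); (0, 1, 1, 1); (0, 0, 1, 1); (1, 0, 0, 0))


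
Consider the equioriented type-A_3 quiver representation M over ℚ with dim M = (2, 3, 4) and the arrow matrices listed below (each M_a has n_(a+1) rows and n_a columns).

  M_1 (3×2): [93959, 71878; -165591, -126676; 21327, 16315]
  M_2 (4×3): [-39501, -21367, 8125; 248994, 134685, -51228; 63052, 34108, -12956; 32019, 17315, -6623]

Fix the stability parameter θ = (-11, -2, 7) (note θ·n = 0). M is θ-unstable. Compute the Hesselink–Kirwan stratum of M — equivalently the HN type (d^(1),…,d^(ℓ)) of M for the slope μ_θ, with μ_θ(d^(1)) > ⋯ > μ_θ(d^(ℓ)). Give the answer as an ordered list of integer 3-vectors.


Barcode: M ≅ I[1,3]^2, I[2,2], I[3,3]^2. HN layers by μ_θ (3 steps, strictly decreasing):
  μ^(1)=7; μ^(2)=-2; μ^(3)=-11

((0, 0, 4); (0, 3, 0); (2, 0, 0))


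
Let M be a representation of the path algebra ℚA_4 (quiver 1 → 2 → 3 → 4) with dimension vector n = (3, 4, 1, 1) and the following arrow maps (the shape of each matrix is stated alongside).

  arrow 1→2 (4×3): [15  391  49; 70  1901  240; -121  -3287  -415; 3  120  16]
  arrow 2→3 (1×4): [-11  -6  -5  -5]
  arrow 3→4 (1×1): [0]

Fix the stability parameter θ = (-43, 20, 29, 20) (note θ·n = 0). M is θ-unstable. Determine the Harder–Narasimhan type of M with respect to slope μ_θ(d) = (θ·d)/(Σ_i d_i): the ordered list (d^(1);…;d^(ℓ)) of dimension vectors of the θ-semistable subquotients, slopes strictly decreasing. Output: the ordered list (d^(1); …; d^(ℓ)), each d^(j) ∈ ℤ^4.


Interval decomposition of M: I[1,2]^2, I[1,3], I[2,2], I[4,4].
HN type (ℓ=3): μ^(1)=29; μ^(2)=20; μ^(3)=-43

((0, 0, 1, 0); (0, 4, 0, 1); (3, 0, 0, 0))


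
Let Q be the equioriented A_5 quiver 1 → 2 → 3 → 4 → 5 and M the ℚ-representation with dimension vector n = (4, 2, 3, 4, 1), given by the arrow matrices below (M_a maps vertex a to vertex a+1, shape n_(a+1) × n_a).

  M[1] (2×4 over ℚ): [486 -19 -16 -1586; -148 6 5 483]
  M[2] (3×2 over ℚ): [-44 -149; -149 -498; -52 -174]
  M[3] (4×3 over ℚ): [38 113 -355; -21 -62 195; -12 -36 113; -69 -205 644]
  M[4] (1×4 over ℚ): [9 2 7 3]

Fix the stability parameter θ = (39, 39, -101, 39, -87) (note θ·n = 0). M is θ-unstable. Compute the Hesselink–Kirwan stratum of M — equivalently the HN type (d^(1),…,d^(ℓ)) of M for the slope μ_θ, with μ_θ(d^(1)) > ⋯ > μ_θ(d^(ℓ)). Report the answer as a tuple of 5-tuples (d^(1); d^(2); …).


Via rank(M_{q-1}∘⋯∘M_p): M ≅ I[1,1]^2, I[1,4], I[1,5], I[3,4], I[4,4].
μ_θ-semistable layers: μ^(1)=39; μ^(2)=-23/3; μ^(3)=-71/5; μ^(4)=-101

((2, 0, 0, 3, 0); (1, 1, 1, 0, 0); (1, 1, 1, 1, 1); (0, 0, 1, 0, 0))


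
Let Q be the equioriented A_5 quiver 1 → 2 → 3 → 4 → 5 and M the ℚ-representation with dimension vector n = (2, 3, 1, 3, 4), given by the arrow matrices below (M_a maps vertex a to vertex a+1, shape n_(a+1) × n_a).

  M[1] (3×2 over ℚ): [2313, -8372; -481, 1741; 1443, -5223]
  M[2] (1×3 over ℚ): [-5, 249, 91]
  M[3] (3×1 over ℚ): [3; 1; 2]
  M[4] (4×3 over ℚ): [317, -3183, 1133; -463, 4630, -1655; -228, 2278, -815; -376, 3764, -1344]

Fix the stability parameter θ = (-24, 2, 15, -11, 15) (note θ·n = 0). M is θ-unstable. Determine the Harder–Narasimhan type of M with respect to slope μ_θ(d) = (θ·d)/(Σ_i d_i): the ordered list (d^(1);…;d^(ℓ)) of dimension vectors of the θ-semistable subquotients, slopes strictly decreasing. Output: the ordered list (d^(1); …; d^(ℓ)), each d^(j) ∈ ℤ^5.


Barcode: M ≅ I[1,2], I[1,5], I[2,2], I[4,5]^2, I[5,5]. HN layers by μ_θ (4 steps, strictly decreasing):
  μ^(1)=15; μ^(2)=2; μ^(3)=-11; μ^(4)=-24

((0, 0, 0, 0, 4); (0, 3, 1, 1, 0); (0, 0, 0, 2, 0); (2, 0, 0, 0, 0))


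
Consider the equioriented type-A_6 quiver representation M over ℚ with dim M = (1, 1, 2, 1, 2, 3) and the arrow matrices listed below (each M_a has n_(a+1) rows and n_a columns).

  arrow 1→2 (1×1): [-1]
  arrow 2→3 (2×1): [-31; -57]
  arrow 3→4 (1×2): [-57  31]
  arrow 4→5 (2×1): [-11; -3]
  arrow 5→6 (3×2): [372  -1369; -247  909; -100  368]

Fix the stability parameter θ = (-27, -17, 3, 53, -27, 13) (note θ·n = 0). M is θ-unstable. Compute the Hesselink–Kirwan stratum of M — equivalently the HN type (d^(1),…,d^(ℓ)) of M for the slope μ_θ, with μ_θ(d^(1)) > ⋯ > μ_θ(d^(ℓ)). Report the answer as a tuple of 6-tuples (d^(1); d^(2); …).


Interval decomposition of M: I[1,3], I[3,6], I[5,6], I[6,6].
HN type (ℓ=4): μ^(1)=13; μ^(2)=3; μ^(3)=-17; μ^(4)=-27

((0, 0, 0, 1, 1, 3); (0, 0, 2, 0, 0, 0); (0, 1, 0, 0, 0, 0); (1, 0, 0, 0, 1, 0))


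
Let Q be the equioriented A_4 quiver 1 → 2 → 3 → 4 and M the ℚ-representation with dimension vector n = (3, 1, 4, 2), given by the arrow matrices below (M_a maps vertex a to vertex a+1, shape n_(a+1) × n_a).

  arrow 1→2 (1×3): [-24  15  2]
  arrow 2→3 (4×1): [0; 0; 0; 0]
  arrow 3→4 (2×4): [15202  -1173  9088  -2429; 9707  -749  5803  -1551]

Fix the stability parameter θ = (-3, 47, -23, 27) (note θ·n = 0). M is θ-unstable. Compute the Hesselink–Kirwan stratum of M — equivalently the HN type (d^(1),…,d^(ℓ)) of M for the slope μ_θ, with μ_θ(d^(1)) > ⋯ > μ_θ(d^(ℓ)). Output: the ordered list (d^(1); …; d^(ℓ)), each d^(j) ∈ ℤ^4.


Barcode: M ≅ I[1,1]^2, I[1,2], I[3,3]^2, I[3,4]^2. HN layers by μ_θ (4 steps, strictly decreasing):
  μ^(1)=47; μ^(2)=27; μ^(3)=-3; μ^(4)=-23

((0, 1, 0, 0); (0, 0, 0, 2); (3, 0, 0, 0); (0, 0, 4, 0))


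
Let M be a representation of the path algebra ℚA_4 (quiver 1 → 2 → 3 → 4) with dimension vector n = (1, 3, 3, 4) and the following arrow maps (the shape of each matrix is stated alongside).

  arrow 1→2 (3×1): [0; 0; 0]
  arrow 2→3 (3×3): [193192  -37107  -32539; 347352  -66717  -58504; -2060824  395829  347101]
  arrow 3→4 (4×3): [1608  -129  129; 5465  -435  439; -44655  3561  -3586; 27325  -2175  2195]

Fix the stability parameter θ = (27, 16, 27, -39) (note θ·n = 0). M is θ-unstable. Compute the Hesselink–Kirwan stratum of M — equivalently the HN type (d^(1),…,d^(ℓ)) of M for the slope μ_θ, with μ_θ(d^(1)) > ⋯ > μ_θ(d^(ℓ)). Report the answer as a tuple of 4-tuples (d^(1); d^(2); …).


Barcode: M ≅ I[1,1], I[2,2], I[2,4]^2, I[3,4], I[4,4]. HN layers by μ_θ (5 steps, strictly decreasing):
  μ^(1)=27; μ^(2)=16; μ^(3)=4/3; μ^(4)=-6; μ^(5)=-39

((1, 0, 0, 0); (0, 1, 0, 0); (0, 2, 2, 2); (0, 0, 1, 1); (0, 0, 0, 1))


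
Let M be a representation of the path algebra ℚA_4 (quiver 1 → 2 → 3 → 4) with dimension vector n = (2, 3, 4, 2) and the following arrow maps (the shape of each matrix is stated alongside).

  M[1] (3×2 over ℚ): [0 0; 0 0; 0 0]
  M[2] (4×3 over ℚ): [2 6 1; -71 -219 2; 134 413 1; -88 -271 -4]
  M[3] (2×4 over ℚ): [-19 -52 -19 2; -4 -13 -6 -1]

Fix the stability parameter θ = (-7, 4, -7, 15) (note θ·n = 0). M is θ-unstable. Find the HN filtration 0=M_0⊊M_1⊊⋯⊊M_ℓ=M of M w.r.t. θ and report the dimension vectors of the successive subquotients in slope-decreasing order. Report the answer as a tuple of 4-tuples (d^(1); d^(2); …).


Via rank(M_{q-1}∘⋯∘M_p): M ≅ I[1,1]^2, I[2,3], I[2,4]^2, I[3,3].
μ_θ-semistable layers: μ^(1)=15; μ^(2)=-3/2; μ^(3)=-7

((0, 0, 0, 2); (0, 3, 3, 0); (2, 0, 1, 0))


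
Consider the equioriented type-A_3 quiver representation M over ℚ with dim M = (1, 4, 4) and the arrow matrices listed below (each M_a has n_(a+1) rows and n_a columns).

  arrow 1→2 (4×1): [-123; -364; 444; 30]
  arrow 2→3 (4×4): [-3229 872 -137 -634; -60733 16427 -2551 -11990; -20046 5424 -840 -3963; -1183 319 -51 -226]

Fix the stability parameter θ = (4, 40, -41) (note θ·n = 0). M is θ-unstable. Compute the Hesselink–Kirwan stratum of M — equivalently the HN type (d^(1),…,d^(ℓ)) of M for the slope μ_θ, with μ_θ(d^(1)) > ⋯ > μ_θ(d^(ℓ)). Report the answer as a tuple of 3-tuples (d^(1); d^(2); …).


Interval decomposition of M: I[1,3], I[2,3]^3.
HN type (ℓ=2): μ^(1)=1; μ^(2)=-1/2

((1, 1, 1); (0, 3, 3))


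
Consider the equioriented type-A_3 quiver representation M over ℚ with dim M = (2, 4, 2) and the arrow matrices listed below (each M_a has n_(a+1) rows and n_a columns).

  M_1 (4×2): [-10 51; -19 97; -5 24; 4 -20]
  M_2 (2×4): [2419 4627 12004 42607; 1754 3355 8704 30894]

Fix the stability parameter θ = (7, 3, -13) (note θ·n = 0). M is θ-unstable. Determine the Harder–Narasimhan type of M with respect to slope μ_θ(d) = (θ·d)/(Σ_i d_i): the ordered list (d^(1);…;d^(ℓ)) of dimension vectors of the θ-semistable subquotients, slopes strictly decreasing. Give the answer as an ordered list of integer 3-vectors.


Interval decomposition of M: I[1,3]^2, I[2,2]^2.
HN type (ℓ=2): μ^(1)=3; μ^(2)=-1

((0, 2, 0); (2, 2, 2))


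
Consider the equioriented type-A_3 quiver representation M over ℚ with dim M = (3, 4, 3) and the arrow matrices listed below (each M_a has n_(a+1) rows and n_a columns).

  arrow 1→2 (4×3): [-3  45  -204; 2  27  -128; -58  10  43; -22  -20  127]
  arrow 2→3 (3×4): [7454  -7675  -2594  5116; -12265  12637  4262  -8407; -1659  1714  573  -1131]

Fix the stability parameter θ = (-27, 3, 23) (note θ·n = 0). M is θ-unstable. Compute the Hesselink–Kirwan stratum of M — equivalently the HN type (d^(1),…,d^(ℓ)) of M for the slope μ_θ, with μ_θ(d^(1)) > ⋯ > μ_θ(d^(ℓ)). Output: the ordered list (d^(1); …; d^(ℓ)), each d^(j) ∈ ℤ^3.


Via rank(M_{q-1}∘⋯∘M_p): M ≅ I[1,3]^3, I[2,2].
μ_θ-semistable layers: μ^(1)=23; μ^(2)=3; μ^(3)=-27

((0, 0, 3); (0, 4, 0); (3, 0, 0))


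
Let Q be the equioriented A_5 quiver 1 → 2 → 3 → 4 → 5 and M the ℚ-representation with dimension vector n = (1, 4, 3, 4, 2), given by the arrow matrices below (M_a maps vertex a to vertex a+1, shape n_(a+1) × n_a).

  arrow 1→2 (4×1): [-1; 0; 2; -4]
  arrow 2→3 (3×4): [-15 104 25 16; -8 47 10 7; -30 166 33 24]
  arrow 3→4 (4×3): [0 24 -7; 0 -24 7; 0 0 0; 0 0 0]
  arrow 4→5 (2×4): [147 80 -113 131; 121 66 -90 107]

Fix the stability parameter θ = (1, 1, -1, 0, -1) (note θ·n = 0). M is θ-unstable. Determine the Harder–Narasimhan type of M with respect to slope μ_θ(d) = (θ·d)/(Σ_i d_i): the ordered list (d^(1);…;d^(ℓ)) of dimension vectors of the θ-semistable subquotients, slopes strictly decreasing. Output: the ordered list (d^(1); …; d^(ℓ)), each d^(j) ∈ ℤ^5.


Interval decomposition of M: I[1,3], I[2,2], I[2,3], I[2,5], I[4,4]^2, I[4,5].
HN type (ℓ=5): μ^(1)=1; μ^(2)=1/3; μ^(3)=0; μ^(4)=-1/4; μ^(5)=-1/2

((0, 1, 0, 0, 0); (1, 1, 1, 0, 0); (0, 1, 1, 2, 0); (0, 1, 1, 1, 1); (0, 0, 0, 1, 1))


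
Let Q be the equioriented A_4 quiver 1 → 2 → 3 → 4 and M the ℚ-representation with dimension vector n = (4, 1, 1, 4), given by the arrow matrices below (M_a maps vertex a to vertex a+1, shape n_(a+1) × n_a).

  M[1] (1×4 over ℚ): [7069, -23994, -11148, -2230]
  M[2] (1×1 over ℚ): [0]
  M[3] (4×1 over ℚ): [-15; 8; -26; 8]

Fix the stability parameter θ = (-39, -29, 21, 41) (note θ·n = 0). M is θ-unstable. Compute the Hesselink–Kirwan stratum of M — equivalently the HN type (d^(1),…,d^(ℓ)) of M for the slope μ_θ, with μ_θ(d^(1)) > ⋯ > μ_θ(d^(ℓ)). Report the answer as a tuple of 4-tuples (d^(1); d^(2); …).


Via rank(M_{q-1}∘⋯∘M_p): M ≅ I[1,1]^3, I[1,2], I[3,4], I[4,4]^3.
μ_θ-semistable layers: μ^(1)=41; μ^(2)=21; μ^(3)=-29; μ^(4)=-39

((0, 0, 0, 4); (0, 0, 1, 0); (0, 1, 0, 0); (4, 0, 0, 0))


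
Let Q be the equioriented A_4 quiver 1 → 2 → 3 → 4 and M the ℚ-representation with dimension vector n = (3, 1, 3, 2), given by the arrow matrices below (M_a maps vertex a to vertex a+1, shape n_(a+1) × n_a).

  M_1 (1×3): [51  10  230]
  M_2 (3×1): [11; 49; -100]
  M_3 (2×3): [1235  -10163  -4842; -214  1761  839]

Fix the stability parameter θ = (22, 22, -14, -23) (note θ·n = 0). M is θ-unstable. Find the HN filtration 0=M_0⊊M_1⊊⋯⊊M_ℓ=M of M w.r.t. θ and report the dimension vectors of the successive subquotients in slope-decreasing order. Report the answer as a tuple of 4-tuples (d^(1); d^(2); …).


Via rank(M_{q-1}∘⋯∘M_p): M ≅ I[1,1]^2, I[1,4], I[3,3], I[3,4].
μ_θ-semistable layers: μ^(1)=22; μ^(2)=7/4; μ^(3)=-14; μ^(4)=-37/2

((2, 0, 0, 0); (1, 1, 1, 1); (0, 0, 1, 0); (0, 0, 1, 1))


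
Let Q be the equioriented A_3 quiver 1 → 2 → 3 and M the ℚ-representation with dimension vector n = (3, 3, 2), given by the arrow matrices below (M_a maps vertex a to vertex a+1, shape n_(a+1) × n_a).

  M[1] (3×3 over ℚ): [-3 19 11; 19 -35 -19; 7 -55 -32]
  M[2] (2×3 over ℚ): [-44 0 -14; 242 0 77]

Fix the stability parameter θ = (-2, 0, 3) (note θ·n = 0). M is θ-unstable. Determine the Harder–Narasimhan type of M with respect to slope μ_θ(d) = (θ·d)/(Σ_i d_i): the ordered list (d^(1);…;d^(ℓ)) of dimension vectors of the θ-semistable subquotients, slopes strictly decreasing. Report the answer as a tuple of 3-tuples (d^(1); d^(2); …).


Barcode: M ≅ I[1,1], I[1,2], I[1,3], I[2,2], I[3,3]. HN layers by μ_θ (3 steps, strictly decreasing):
  μ^(1)=3; μ^(2)=0; μ^(3)=-2

((0, 0, 2); (0, 3, 0); (3, 0, 0))


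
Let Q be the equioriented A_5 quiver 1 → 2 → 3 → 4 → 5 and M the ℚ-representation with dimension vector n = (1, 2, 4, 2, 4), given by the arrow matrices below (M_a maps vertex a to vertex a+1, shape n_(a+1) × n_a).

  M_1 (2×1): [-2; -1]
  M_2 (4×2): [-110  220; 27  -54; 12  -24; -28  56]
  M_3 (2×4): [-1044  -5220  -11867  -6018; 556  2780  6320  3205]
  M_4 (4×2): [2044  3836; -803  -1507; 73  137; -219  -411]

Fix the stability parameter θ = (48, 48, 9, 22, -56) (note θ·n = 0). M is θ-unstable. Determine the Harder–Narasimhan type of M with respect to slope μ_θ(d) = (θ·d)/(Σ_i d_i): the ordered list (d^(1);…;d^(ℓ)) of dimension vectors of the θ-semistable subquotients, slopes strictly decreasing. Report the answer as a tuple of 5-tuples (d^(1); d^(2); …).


Via rank(M_{q-1}∘⋯∘M_p): M ≅ I[1,2], I[2,3], I[3,3], I[3,4], I[3,5], I[5,5]^3.
μ_θ-semistable layers: μ^(1)=48; μ^(2)=57/2; μ^(3)=22; μ^(4)=9; μ^(5)=-25/3; μ^(6)=-56

((1, 1, 0, 0, 0); (0, 1, 1, 0, 0); (0, 0, 0, 1, 0); (0, 0, 2, 0, 0); (0, 0, 1, 1, 1); (0, 0, 0, 0, 3))


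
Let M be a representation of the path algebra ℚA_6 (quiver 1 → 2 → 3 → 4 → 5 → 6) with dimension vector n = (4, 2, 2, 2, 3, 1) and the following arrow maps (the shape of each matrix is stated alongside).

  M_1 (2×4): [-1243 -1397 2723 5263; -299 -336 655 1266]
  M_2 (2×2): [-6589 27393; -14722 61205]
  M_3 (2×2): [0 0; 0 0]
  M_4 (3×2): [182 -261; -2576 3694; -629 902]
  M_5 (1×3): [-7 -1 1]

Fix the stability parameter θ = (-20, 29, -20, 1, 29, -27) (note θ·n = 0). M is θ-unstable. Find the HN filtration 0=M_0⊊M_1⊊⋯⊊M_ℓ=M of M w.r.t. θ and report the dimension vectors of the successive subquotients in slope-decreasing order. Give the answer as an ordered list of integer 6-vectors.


Interval decomposition of M: I[1,1]^2, I[1,3]^2, I[4,5], I[4,6], I[5,5].
HN type (ℓ=4): μ^(1)=29; μ^(2)=9/2; μ^(3)=1; μ^(4)=-20

((0, 0, 0, 0, 2, 0); (0, 2, 2, 0, 0, 0); (0, 0, 0, 2, 1, 1); (4, 0, 0, 0, 0, 0))


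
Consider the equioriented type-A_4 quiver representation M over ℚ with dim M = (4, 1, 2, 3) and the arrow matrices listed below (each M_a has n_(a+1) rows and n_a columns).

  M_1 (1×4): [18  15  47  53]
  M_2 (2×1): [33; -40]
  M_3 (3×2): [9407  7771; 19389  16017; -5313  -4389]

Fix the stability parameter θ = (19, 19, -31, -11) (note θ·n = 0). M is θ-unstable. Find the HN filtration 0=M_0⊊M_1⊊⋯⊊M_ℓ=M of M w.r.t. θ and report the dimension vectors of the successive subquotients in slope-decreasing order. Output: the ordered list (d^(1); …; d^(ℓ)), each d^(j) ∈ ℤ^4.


Interval decomposition of M: I[1,1]^3, I[1,4], I[3,3], I[4,4]^2.
HN type (ℓ=4): μ^(1)=19; μ^(2)=-1; μ^(3)=-11; μ^(4)=-31

((3, 0, 0, 0); (1, 1, 1, 1); (0, 0, 0, 2); (0, 0, 1, 0))


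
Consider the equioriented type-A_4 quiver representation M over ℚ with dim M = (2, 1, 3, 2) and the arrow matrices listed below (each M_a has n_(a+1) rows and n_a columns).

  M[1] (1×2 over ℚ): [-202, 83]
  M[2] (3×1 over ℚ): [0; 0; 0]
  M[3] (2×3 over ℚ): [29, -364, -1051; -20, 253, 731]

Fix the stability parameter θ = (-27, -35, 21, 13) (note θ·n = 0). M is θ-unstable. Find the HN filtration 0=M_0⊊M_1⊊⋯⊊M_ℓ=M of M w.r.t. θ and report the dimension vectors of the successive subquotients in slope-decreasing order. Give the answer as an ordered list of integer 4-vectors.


Barcode: M ≅ I[1,1], I[1,2], I[3,3], I[3,4]^2. HN layers by μ_θ (4 steps, strictly decreasing):
  μ^(1)=21; μ^(2)=17; μ^(3)=-27; μ^(4)=-31

((0, 0, 1, 0); (0, 0, 2, 2); (1, 0, 0, 0); (1, 1, 0, 0))


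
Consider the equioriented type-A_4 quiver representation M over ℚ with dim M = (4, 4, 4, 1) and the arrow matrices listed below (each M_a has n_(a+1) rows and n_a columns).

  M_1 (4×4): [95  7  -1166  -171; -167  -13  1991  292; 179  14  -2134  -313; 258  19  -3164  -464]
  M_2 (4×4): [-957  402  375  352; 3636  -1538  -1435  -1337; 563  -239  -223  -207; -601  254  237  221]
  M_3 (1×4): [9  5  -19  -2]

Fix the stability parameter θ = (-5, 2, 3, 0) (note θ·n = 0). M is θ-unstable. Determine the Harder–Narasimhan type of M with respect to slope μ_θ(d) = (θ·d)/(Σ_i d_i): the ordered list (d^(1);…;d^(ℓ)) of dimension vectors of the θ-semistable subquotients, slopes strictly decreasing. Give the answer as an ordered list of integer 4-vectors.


Via rank(M_{q-1}∘⋯∘M_p): M ≅ I[1,1], I[1,3]^2, I[1,4], I[2,3].
μ_θ-semistable layers: μ^(1)=3; μ^(2)=2; μ^(3)=5/3; μ^(4)=-5

((0, 0, 3, 0); (0, 3, 0, 0); (0, 1, 1, 1); (4, 0, 0, 0))


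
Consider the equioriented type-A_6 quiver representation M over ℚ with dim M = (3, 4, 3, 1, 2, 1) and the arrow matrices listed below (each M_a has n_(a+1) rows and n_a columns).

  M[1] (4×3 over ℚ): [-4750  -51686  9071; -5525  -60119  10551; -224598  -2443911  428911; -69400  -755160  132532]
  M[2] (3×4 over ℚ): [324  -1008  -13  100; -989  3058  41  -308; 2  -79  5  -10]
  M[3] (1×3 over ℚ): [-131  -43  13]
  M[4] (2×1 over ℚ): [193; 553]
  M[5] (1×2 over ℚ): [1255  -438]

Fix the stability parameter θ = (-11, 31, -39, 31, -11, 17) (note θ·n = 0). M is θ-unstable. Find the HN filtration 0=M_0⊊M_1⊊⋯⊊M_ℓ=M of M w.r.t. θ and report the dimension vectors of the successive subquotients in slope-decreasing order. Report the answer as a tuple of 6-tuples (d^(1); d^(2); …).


Interval decomposition of M: I[1,3]^2, I[1,6], I[2,2], I[5,5].
HN type (ℓ=5): μ^(1)=31; μ^(2)=17; μ^(3)=10; μ^(4)=-4; μ^(5)=-11

((0, 1, 0, 0, 0, 0); (0, 0, 0, 0, 0, 1); (0, 0, 0, 1, 1, 0); (0, 3, 3, 0, 0, 0); (3, 0, 0, 0, 1, 0))


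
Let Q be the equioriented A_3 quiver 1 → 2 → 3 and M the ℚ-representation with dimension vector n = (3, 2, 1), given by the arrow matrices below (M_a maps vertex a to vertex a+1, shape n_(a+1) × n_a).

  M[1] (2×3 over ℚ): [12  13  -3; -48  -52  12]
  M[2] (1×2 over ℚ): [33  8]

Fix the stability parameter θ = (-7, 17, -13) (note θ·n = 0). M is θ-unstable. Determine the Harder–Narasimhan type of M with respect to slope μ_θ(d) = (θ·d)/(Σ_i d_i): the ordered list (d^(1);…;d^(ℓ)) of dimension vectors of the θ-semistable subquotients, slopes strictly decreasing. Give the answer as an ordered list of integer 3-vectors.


Barcode: M ≅ I[1,1]^2, I[1,3], I[2,2]. HN layers by μ_θ (3 steps, strictly decreasing):
  μ^(1)=17; μ^(2)=2; μ^(3)=-7

((0, 1, 0); (0, 1, 1); (3, 0, 0))


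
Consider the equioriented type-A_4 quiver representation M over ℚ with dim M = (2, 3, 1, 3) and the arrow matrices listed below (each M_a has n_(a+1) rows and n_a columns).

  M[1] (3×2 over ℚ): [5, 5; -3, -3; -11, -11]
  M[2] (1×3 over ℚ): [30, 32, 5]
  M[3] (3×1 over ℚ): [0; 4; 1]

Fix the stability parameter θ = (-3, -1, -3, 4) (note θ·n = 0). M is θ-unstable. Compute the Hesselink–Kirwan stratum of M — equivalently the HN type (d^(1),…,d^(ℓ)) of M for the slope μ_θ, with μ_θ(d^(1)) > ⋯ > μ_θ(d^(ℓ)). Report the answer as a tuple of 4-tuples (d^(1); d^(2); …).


Interval decomposition of M: I[1,1], I[1,4], I[2,2]^2, I[4,4]^2.
HN type (ℓ=4): μ^(1)=4; μ^(2)=-1; μ^(3)=-2; μ^(4)=-3

((0, 0, 0, 3); (0, 2, 0, 0); (0, 1, 1, 0); (2, 0, 0, 0))


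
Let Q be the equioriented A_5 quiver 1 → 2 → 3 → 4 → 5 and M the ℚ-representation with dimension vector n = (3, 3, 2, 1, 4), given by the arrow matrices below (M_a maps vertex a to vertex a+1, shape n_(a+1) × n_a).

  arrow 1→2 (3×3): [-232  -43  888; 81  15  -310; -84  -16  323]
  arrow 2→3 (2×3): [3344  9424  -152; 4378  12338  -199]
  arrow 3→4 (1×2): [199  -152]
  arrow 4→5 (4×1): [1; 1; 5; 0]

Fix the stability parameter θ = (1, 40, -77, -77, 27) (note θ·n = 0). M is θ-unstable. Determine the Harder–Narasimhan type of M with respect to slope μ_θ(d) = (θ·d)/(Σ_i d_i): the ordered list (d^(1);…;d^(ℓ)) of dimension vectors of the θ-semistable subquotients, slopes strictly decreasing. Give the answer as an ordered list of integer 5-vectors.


Via rank(M_{q-1}∘⋯∘M_p): M ≅ I[1,2]^2, I[1,3], I[3,5], I[5,5]^3.
μ_θ-semistable layers: μ^(1)=40; μ^(2)=27; μ^(3)=1; μ^(4)=-12; μ^(5)=-77

((0, 2, 0, 0, 0); (0, 0, 0, 0, 4); (2, 0, 0, 0, 0); (1, 1, 1, 0, 0); (0, 0, 1, 1, 0))


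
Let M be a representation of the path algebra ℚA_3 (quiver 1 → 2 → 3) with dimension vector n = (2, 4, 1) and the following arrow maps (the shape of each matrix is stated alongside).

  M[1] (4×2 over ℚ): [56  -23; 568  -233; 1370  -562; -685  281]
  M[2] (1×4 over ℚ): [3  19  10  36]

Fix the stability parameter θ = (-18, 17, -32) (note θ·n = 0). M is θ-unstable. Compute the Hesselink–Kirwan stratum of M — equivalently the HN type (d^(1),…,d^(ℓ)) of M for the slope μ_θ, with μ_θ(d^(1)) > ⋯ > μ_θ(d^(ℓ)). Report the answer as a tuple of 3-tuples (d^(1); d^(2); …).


Via rank(M_{q-1}∘⋯∘M_p): M ≅ I[1,2]^2, I[2,2], I[2,3].
μ_θ-semistable layers: μ^(1)=17; μ^(2)=-15/2; μ^(3)=-18

((0, 3, 0); (0, 1, 1); (2, 0, 0))


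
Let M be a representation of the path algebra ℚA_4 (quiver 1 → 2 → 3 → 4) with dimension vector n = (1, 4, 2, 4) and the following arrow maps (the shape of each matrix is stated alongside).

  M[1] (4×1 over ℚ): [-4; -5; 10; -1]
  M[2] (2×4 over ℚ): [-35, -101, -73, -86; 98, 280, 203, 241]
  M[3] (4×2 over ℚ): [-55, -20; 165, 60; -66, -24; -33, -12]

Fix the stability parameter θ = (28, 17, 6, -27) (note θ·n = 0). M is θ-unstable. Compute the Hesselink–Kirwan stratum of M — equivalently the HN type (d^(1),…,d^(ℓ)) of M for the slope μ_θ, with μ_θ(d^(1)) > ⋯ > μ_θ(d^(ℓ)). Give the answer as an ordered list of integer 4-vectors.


Barcode: M ≅ I[1,4], I[2,2]^2, I[2,3], I[4,4]^3. HN layers by μ_θ (4 steps, strictly decreasing):
  μ^(1)=17; μ^(2)=23/2; μ^(3)=6; μ^(4)=-27

((0, 2, 0, 0); (0, 1, 1, 0); (1, 1, 1, 1); (0, 0, 0, 3))


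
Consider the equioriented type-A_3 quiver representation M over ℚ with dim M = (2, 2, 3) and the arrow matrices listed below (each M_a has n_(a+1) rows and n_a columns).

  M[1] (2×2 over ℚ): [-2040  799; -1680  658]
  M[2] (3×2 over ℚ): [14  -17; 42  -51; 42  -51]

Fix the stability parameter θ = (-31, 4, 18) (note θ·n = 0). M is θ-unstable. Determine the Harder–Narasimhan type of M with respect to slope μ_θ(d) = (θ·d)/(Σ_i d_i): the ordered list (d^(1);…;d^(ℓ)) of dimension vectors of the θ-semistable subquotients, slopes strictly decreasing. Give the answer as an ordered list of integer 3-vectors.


Barcode: M ≅ I[1,1], I[1,2], I[2,3], I[3,3]^2. HN layers by μ_θ (3 steps, strictly decreasing):
  μ^(1)=18; μ^(2)=4; μ^(3)=-31

((0, 0, 3); (0, 2, 0); (2, 0, 0))


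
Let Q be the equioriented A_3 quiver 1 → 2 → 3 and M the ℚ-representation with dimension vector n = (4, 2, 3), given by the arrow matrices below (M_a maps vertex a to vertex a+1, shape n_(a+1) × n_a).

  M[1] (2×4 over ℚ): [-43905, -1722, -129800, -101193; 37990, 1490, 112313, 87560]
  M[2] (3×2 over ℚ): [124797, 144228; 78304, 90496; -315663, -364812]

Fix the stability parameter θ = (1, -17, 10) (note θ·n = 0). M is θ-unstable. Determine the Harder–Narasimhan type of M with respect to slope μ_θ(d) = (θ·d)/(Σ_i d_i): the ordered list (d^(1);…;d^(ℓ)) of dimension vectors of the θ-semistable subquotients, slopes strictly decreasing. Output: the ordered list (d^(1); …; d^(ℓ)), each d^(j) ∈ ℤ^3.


Barcode: M ≅ I[1,1]^2, I[1,2], I[1,3], I[3,3]^2. HN layers by μ_θ (3 steps, strictly decreasing):
  μ^(1)=10; μ^(2)=1; μ^(3)=-8

((0, 0, 3); (2, 0, 0); (2, 2, 0))


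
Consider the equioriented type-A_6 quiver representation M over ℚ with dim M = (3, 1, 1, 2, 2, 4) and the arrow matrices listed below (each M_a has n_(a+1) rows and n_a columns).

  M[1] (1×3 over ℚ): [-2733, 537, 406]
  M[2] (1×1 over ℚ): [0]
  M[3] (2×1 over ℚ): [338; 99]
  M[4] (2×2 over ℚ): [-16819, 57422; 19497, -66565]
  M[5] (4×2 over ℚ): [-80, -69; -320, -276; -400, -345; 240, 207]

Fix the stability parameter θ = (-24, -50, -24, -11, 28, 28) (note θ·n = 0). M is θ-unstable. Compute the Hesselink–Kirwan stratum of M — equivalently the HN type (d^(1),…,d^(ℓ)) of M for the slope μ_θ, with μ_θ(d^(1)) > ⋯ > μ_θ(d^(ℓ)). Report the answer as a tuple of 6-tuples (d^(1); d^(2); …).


Barcode: M ≅ I[1,1]^2, I[1,2], I[3,6], I[4,5], I[6,6]^3. HN layers by μ_θ (4 steps, strictly decreasing):
  μ^(1)=28; μ^(2)=-11; μ^(3)=-24; μ^(4)=-37

((0, 0, 0, 0, 2, 4); (0, 0, 0, 2, 0, 0); (2, 0, 1, 0, 0, 0); (1, 1, 0, 0, 0, 0))


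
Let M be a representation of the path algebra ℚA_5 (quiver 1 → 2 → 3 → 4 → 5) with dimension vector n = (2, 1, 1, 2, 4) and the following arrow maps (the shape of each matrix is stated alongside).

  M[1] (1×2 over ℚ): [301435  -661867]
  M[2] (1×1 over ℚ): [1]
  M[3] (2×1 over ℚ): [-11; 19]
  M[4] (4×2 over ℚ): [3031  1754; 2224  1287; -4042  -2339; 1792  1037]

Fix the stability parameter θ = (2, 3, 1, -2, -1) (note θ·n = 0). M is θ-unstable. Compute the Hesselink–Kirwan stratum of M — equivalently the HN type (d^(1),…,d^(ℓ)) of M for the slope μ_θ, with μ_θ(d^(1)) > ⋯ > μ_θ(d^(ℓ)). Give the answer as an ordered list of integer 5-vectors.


Interval decomposition of M: I[1,1], I[1,5], I[4,5], I[5,5]^2.
HN type (ℓ=4): μ^(1)=2; μ^(2)=3/5; μ^(3)=-1; μ^(4)=-2

((1, 0, 0, 0, 0); (1, 1, 1, 1, 1); (0, 0, 0, 0, 3); (0, 0, 0, 1, 0))


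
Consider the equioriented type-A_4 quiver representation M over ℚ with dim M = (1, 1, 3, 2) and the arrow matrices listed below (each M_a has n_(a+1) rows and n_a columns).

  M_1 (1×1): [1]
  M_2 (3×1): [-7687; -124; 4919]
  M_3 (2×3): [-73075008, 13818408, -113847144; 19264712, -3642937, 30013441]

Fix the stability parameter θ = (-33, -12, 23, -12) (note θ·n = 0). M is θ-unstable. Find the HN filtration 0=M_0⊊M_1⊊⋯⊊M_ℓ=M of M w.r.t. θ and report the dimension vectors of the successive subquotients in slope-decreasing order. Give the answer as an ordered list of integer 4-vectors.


Barcode: M ≅ I[1,4], I[3,3]^2, I[4,4]. HN layers by μ_θ (4 steps, strictly decreasing):
  μ^(1)=23; μ^(2)=11/2; μ^(3)=-12; μ^(4)=-33

((0, 0, 2, 0); (0, 0, 1, 1); (0, 1, 0, 1); (1, 0, 0, 0))


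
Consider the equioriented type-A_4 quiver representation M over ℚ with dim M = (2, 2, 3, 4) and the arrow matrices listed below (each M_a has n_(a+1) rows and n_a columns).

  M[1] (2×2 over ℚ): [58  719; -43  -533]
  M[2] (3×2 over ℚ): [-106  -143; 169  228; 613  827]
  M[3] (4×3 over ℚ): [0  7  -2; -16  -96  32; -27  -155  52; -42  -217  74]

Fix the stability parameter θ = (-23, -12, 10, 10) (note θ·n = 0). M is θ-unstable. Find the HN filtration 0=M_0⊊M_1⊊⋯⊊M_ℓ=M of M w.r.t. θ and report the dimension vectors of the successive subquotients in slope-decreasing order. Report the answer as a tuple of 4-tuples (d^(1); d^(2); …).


Interval decomposition of M: I[1,4]^2, I[3,3], I[4,4]^2.
HN type (ℓ=3): μ^(1)=10; μ^(2)=-12; μ^(3)=-23

((0, 0, 3, 4); (0, 2, 0, 0); (2, 0, 0, 0))


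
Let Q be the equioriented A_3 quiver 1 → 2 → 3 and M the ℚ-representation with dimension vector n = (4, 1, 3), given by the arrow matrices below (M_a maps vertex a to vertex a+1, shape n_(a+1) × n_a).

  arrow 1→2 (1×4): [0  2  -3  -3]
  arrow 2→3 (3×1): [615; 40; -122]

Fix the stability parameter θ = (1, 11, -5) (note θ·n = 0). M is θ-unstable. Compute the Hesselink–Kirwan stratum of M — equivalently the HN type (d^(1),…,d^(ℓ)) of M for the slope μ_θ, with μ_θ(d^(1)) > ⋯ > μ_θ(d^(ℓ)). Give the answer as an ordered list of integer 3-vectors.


Interval decomposition of M: I[1,1]^3, I[1,3], I[3,3]^2.
HN type (ℓ=3): μ^(1)=3; μ^(2)=1; μ^(3)=-5

((0, 1, 1); (4, 0, 0); (0, 0, 2))
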